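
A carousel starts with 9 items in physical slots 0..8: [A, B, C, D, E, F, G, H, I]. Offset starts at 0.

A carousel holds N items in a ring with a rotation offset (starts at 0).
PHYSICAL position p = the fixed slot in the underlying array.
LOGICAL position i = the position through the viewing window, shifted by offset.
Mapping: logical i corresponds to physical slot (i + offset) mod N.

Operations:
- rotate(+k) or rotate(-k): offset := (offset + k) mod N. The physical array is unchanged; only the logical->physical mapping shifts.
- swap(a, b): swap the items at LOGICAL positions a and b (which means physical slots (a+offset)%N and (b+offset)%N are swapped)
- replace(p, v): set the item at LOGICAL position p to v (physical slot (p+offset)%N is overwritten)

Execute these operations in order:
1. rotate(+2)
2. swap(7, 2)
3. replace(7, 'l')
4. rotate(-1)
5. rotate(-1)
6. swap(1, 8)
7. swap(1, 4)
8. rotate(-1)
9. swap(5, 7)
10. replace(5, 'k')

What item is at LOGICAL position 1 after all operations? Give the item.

After op 1 (rotate(+2)): offset=2, physical=[A,B,C,D,E,F,G,H,I], logical=[C,D,E,F,G,H,I,A,B]
After op 2 (swap(7, 2)): offset=2, physical=[E,B,C,D,A,F,G,H,I], logical=[C,D,A,F,G,H,I,E,B]
After op 3 (replace(7, 'l')): offset=2, physical=[l,B,C,D,A,F,G,H,I], logical=[C,D,A,F,G,H,I,l,B]
After op 4 (rotate(-1)): offset=1, physical=[l,B,C,D,A,F,G,H,I], logical=[B,C,D,A,F,G,H,I,l]
After op 5 (rotate(-1)): offset=0, physical=[l,B,C,D,A,F,G,H,I], logical=[l,B,C,D,A,F,G,H,I]
After op 6 (swap(1, 8)): offset=0, physical=[l,I,C,D,A,F,G,H,B], logical=[l,I,C,D,A,F,G,H,B]
After op 7 (swap(1, 4)): offset=0, physical=[l,A,C,D,I,F,G,H,B], logical=[l,A,C,D,I,F,G,H,B]
After op 8 (rotate(-1)): offset=8, physical=[l,A,C,D,I,F,G,H,B], logical=[B,l,A,C,D,I,F,G,H]
After op 9 (swap(5, 7)): offset=8, physical=[l,A,C,D,G,F,I,H,B], logical=[B,l,A,C,D,G,F,I,H]
After op 10 (replace(5, 'k')): offset=8, physical=[l,A,C,D,k,F,I,H,B], logical=[B,l,A,C,D,k,F,I,H]

Answer: l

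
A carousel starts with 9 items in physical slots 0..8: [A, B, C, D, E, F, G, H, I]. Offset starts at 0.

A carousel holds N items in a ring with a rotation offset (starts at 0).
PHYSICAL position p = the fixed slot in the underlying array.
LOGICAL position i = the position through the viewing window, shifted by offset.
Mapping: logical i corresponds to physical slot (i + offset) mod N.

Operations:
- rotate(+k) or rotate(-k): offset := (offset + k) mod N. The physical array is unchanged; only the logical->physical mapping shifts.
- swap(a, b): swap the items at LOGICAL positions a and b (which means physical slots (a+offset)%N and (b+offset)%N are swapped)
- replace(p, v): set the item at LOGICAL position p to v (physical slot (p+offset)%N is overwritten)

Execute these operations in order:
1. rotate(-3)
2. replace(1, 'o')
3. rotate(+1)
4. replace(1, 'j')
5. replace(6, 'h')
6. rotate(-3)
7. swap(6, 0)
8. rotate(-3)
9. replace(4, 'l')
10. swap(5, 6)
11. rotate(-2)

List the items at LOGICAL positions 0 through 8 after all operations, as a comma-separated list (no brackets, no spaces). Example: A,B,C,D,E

Answer: j,A,h,C,D,B,l,o,G

Derivation:
After op 1 (rotate(-3)): offset=6, physical=[A,B,C,D,E,F,G,H,I], logical=[G,H,I,A,B,C,D,E,F]
After op 2 (replace(1, 'o')): offset=6, physical=[A,B,C,D,E,F,G,o,I], logical=[G,o,I,A,B,C,D,E,F]
After op 3 (rotate(+1)): offset=7, physical=[A,B,C,D,E,F,G,o,I], logical=[o,I,A,B,C,D,E,F,G]
After op 4 (replace(1, 'j')): offset=7, physical=[A,B,C,D,E,F,G,o,j], logical=[o,j,A,B,C,D,E,F,G]
After op 5 (replace(6, 'h')): offset=7, physical=[A,B,C,D,h,F,G,o,j], logical=[o,j,A,B,C,D,h,F,G]
After op 6 (rotate(-3)): offset=4, physical=[A,B,C,D,h,F,G,o,j], logical=[h,F,G,o,j,A,B,C,D]
After op 7 (swap(6, 0)): offset=4, physical=[A,h,C,D,B,F,G,o,j], logical=[B,F,G,o,j,A,h,C,D]
After op 8 (rotate(-3)): offset=1, physical=[A,h,C,D,B,F,G,o,j], logical=[h,C,D,B,F,G,o,j,A]
After op 9 (replace(4, 'l')): offset=1, physical=[A,h,C,D,B,l,G,o,j], logical=[h,C,D,B,l,G,o,j,A]
After op 10 (swap(5, 6)): offset=1, physical=[A,h,C,D,B,l,o,G,j], logical=[h,C,D,B,l,o,G,j,A]
After op 11 (rotate(-2)): offset=8, physical=[A,h,C,D,B,l,o,G,j], logical=[j,A,h,C,D,B,l,o,G]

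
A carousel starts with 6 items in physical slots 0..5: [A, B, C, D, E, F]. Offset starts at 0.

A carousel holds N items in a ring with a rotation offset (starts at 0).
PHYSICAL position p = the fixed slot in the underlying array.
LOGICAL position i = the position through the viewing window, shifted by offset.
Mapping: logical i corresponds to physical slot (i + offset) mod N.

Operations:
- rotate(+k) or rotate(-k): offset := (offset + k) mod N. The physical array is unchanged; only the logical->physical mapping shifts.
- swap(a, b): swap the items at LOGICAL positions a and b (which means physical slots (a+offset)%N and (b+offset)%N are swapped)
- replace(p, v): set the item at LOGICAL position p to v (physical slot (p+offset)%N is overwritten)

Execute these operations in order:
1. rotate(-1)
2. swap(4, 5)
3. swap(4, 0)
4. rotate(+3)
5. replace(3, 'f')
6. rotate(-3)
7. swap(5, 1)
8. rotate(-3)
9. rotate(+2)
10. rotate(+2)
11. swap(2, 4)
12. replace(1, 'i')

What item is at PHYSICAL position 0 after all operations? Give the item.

After op 1 (rotate(-1)): offset=5, physical=[A,B,C,D,E,F], logical=[F,A,B,C,D,E]
After op 2 (swap(4, 5)): offset=5, physical=[A,B,C,E,D,F], logical=[F,A,B,C,E,D]
After op 3 (swap(4, 0)): offset=5, physical=[A,B,C,F,D,E], logical=[E,A,B,C,F,D]
After op 4 (rotate(+3)): offset=2, physical=[A,B,C,F,D,E], logical=[C,F,D,E,A,B]
After op 5 (replace(3, 'f')): offset=2, physical=[A,B,C,F,D,f], logical=[C,F,D,f,A,B]
After op 6 (rotate(-3)): offset=5, physical=[A,B,C,F,D,f], logical=[f,A,B,C,F,D]
After op 7 (swap(5, 1)): offset=5, physical=[D,B,C,F,A,f], logical=[f,D,B,C,F,A]
After op 8 (rotate(-3)): offset=2, physical=[D,B,C,F,A,f], logical=[C,F,A,f,D,B]
After op 9 (rotate(+2)): offset=4, physical=[D,B,C,F,A,f], logical=[A,f,D,B,C,F]
After op 10 (rotate(+2)): offset=0, physical=[D,B,C,F,A,f], logical=[D,B,C,F,A,f]
After op 11 (swap(2, 4)): offset=0, physical=[D,B,A,F,C,f], logical=[D,B,A,F,C,f]
After op 12 (replace(1, 'i')): offset=0, physical=[D,i,A,F,C,f], logical=[D,i,A,F,C,f]

Answer: D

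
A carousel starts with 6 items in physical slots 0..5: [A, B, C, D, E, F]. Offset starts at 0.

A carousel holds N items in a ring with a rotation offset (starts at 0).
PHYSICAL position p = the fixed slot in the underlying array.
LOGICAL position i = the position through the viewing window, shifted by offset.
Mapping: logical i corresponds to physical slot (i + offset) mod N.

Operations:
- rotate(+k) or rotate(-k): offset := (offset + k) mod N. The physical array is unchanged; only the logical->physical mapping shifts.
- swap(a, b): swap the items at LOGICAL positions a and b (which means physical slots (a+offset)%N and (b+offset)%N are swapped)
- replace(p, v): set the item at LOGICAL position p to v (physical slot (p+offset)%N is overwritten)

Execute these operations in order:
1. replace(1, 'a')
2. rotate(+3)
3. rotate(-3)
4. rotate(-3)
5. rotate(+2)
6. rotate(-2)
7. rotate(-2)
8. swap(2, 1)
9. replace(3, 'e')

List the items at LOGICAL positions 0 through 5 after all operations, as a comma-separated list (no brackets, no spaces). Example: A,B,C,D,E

After op 1 (replace(1, 'a')): offset=0, physical=[A,a,C,D,E,F], logical=[A,a,C,D,E,F]
After op 2 (rotate(+3)): offset=3, physical=[A,a,C,D,E,F], logical=[D,E,F,A,a,C]
After op 3 (rotate(-3)): offset=0, physical=[A,a,C,D,E,F], logical=[A,a,C,D,E,F]
After op 4 (rotate(-3)): offset=3, physical=[A,a,C,D,E,F], logical=[D,E,F,A,a,C]
After op 5 (rotate(+2)): offset=5, physical=[A,a,C,D,E,F], logical=[F,A,a,C,D,E]
After op 6 (rotate(-2)): offset=3, physical=[A,a,C,D,E,F], logical=[D,E,F,A,a,C]
After op 7 (rotate(-2)): offset=1, physical=[A,a,C,D,E,F], logical=[a,C,D,E,F,A]
After op 8 (swap(2, 1)): offset=1, physical=[A,a,D,C,E,F], logical=[a,D,C,E,F,A]
After op 9 (replace(3, 'e')): offset=1, physical=[A,a,D,C,e,F], logical=[a,D,C,e,F,A]

Answer: a,D,C,e,F,A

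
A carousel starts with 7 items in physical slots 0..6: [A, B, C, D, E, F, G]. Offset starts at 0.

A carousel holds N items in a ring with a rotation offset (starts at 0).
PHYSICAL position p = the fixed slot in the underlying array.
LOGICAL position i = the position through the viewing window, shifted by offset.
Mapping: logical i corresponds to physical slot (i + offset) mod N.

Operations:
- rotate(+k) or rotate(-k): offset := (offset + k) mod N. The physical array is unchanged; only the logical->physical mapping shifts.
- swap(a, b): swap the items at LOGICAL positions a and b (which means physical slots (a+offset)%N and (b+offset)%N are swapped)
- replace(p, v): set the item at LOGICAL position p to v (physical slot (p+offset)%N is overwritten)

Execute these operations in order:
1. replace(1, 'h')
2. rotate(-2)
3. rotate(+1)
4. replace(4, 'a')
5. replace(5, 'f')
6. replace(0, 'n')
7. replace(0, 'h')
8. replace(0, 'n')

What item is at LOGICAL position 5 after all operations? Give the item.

After op 1 (replace(1, 'h')): offset=0, physical=[A,h,C,D,E,F,G], logical=[A,h,C,D,E,F,G]
After op 2 (rotate(-2)): offset=5, physical=[A,h,C,D,E,F,G], logical=[F,G,A,h,C,D,E]
After op 3 (rotate(+1)): offset=6, physical=[A,h,C,D,E,F,G], logical=[G,A,h,C,D,E,F]
After op 4 (replace(4, 'a')): offset=6, physical=[A,h,C,a,E,F,G], logical=[G,A,h,C,a,E,F]
After op 5 (replace(5, 'f')): offset=6, physical=[A,h,C,a,f,F,G], logical=[G,A,h,C,a,f,F]
After op 6 (replace(0, 'n')): offset=6, physical=[A,h,C,a,f,F,n], logical=[n,A,h,C,a,f,F]
After op 7 (replace(0, 'h')): offset=6, physical=[A,h,C,a,f,F,h], logical=[h,A,h,C,a,f,F]
After op 8 (replace(0, 'n')): offset=6, physical=[A,h,C,a,f,F,n], logical=[n,A,h,C,a,f,F]

Answer: f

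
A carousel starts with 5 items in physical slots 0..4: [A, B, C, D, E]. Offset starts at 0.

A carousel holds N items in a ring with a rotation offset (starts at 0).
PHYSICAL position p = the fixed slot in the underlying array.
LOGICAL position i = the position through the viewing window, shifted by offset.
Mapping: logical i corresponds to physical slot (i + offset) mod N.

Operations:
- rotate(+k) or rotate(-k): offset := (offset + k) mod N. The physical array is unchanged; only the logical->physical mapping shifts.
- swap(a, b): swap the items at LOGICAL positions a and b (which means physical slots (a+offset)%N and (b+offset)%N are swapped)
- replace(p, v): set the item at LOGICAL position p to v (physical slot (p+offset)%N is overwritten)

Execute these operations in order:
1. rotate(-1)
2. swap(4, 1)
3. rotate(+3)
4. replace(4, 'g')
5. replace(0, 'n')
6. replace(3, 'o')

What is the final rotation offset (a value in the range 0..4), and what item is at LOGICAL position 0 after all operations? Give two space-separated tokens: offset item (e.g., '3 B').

After op 1 (rotate(-1)): offset=4, physical=[A,B,C,D,E], logical=[E,A,B,C,D]
After op 2 (swap(4, 1)): offset=4, physical=[D,B,C,A,E], logical=[E,D,B,C,A]
After op 3 (rotate(+3)): offset=2, physical=[D,B,C,A,E], logical=[C,A,E,D,B]
After op 4 (replace(4, 'g')): offset=2, physical=[D,g,C,A,E], logical=[C,A,E,D,g]
After op 5 (replace(0, 'n')): offset=2, physical=[D,g,n,A,E], logical=[n,A,E,D,g]
After op 6 (replace(3, 'o')): offset=2, physical=[o,g,n,A,E], logical=[n,A,E,o,g]

Answer: 2 n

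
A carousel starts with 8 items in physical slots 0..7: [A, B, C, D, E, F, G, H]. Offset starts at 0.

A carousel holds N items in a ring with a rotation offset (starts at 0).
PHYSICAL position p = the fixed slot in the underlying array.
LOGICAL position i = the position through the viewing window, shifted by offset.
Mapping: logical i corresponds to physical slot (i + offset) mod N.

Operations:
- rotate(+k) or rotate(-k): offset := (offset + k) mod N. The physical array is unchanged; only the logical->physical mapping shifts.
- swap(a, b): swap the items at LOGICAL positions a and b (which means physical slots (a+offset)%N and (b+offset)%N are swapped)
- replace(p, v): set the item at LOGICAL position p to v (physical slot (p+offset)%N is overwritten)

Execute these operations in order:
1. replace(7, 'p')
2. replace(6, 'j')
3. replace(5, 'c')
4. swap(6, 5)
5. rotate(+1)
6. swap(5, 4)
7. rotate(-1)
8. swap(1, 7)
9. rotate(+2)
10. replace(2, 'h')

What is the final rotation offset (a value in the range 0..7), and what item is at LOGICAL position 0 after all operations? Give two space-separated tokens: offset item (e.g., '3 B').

After op 1 (replace(7, 'p')): offset=0, physical=[A,B,C,D,E,F,G,p], logical=[A,B,C,D,E,F,G,p]
After op 2 (replace(6, 'j')): offset=0, physical=[A,B,C,D,E,F,j,p], logical=[A,B,C,D,E,F,j,p]
After op 3 (replace(5, 'c')): offset=0, physical=[A,B,C,D,E,c,j,p], logical=[A,B,C,D,E,c,j,p]
After op 4 (swap(6, 5)): offset=0, physical=[A,B,C,D,E,j,c,p], logical=[A,B,C,D,E,j,c,p]
After op 5 (rotate(+1)): offset=1, physical=[A,B,C,D,E,j,c,p], logical=[B,C,D,E,j,c,p,A]
After op 6 (swap(5, 4)): offset=1, physical=[A,B,C,D,E,c,j,p], logical=[B,C,D,E,c,j,p,A]
After op 7 (rotate(-1)): offset=0, physical=[A,B,C,D,E,c,j,p], logical=[A,B,C,D,E,c,j,p]
After op 8 (swap(1, 7)): offset=0, physical=[A,p,C,D,E,c,j,B], logical=[A,p,C,D,E,c,j,B]
After op 9 (rotate(+2)): offset=2, physical=[A,p,C,D,E,c,j,B], logical=[C,D,E,c,j,B,A,p]
After op 10 (replace(2, 'h')): offset=2, physical=[A,p,C,D,h,c,j,B], logical=[C,D,h,c,j,B,A,p]

Answer: 2 C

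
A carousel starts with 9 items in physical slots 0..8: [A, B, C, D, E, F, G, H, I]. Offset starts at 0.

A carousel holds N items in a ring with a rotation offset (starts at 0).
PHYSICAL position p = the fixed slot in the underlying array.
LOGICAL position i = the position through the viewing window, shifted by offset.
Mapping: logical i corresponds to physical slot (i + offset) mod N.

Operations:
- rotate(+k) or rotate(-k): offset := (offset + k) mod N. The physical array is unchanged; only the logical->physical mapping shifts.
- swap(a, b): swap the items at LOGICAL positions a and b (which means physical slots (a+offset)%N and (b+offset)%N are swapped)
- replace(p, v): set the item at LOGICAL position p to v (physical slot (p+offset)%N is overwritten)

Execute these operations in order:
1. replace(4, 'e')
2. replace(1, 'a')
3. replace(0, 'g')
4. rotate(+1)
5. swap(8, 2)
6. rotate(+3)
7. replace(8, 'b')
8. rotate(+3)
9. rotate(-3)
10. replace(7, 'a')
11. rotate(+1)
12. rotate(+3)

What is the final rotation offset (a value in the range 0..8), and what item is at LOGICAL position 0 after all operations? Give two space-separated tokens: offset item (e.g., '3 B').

Answer: 8 I

Derivation:
After op 1 (replace(4, 'e')): offset=0, physical=[A,B,C,D,e,F,G,H,I], logical=[A,B,C,D,e,F,G,H,I]
After op 2 (replace(1, 'a')): offset=0, physical=[A,a,C,D,e,F,G,H,I], logical=[A,a,C,D,e,F,G,H,I]
After op 3 (replace(0, 'g')): offset=0, physical=[g,a,C,D,e,F,G,H,I], logical=[g,a,C,D,e,F,G,H,I]
After op 4 (rotate(+1)): offset=1, physical=[g,a,C,D,e,F,G,H,I], logical=[a,C,D,e,F,G,H,I,g]
After op 5 (swap(8, 2)): offset=1, physical=[D,a,C,g,e,F,G,H,I], logical=[a,C,g,e,F,G,H,I,D]
After op 6 (rotate(+3)): offset=4, physical=[D,a,C,g,e,F,G,H,I], logical=[e,F,G,H,I,D,a,C,g]
After op 7 (replace(8, 'b')): offset=4, physical=[D,a,C,b,e,F,G,H,I], logical=[e,F,G,H,I,D,a,C,b]
After op 8 (rotate(+3)): offset=7, physical=[D,a,C,b,e,F,G,H,I], logical=[H,I,D,a,C,b,e,F,G]
After op 9 (rotate(-3)): offset=4, physical=[D,a,C,b,e,F,G,H,I], logical=[e,F,G,H,I,D,a,C,b]
After op 10 (replace(7, 'a')): offset=4, physical=[D,a,a,b,e,F,G,H,I], logical=[e,F,G,H,I,D,a,a,b]
After op 11 (rotate(+1)): offset=5, physical=[D,a,a,b,e,F,G,H,I], logical=[F,G,H,I,D,a,a,b,e]
After op 12 (rotate(+3)): offset=8, physical=[D,a,a,b,e,F,G,H,I], logical=[I,D,a,a,b,e,F,G,H]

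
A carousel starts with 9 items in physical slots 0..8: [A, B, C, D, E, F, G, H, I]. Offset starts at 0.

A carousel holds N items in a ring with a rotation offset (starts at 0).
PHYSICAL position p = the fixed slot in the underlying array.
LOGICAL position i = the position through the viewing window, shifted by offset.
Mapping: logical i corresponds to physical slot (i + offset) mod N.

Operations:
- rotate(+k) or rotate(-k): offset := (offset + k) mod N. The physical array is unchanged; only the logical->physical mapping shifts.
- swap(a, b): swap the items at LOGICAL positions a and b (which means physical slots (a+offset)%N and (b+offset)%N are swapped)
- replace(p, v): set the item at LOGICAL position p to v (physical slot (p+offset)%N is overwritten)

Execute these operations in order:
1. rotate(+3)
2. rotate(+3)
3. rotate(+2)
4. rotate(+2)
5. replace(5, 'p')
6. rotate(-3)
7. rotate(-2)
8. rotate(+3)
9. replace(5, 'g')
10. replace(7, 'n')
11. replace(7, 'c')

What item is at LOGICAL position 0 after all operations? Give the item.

After op 1 (rotate(+3)): offset=3, physical=[A,B,C,D,E,F,G,H,I], logical=[D,E,F,G,H,I,A,B,C]
After op 2 (rotate(+3)): offset=6, physical=[A,B,C,D,E,F,G,H,I], logical=[G,H,I,A,B,C,D,E,F]
After op 3 (rotate(+2)): offset=8, physical=[A,B,C,D,E,F,G,H,I], logical=[I,A,B,C,D,E,F,G,H]
After op 4 (rotate(+2)): offset=1, physical=[A,B,C,D,E,F,G,H,I], logical=[B,C,D,E,F,G,H,I,A]
After op 5 (replace(5, 'p')): offset=1, physical=[A,B,C,D,E,F,p,H,I], logical=[B,C,D,E,F,p,H,I,A]
After op 6 (rotate(-3)): offset=7, physical=[A,B,C,D,E,F,p,H,I], logical=[H,I,A,B,C,D,E,F,p]
After op 7 (rotate(-2)): offset=5, physical=[A,B,C,D,E,F,p,H,I], logical=[F,p,H,I,A,B,C,D,E]
After op 8 (rotate(+3)): offset=8, physical=[A,B,C,D,E,F,p,H,I], logical=[I,A,B,C,D,E,F,p,H]
After op 9 (replace(5, 'g')): offset=8, physical=[A,B,C,D,g,F,p,H,I], logical=[I,A,B,C,D,g,F,p,H]
After op 10 (replace(7, 'n')): offset=8, physical=[A,B,C,D,g,F,n,H,I], logical=[I,A,B,C,D,g,F,n,H]
After op 11 (replace(7, 'c')): offset=8, physical=[A,B,C,D,g,F,c,H,I], logical=[I,A,B,C,D,g,F,c,H]

Answer: I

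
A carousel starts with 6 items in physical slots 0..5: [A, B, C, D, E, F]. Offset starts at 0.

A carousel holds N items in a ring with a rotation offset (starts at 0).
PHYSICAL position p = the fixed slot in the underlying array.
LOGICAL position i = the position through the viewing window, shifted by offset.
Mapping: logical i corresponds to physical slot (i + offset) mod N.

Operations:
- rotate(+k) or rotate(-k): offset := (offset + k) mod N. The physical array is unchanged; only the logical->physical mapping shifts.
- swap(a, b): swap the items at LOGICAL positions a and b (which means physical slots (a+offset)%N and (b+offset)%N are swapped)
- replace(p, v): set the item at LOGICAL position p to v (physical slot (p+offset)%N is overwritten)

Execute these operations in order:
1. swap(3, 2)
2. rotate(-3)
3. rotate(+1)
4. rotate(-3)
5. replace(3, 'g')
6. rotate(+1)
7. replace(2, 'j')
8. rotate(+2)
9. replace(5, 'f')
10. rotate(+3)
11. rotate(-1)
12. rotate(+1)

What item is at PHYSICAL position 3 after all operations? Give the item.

After op 1 (swap(3, 2)): offset=0, physical=[A,B,D,C,E,F], logical=[A,B,D,C,E,F]
After op 2 (rotate(-3)): offset=3, physical=[A,B,D,C,E,F], logical=[C,E,F,A,B,D]
After op 3 (rotate(+1)): offset=4, physical=[A,B,D,C,E,F], logical=[E,F,A,B,D,C]
After op 4 (rotate(-3)): offset=1, physical=[A,B,D,C,E,F], logical=[B,D,C,E,F,A]
After op 5 (replace(3, 'g')): offset=1, physical=[A,B,D,C,g,F], logical=[B,D,C,g,F,A]
After op 6 (rotate(+1)): offset=2, physical=[A,B,D,C,g,F], logical=[D,C,g,F,A,B]
After op 7 (replace(2, 'j')): offset=2, physical=[A,B,D,C,j,F], logical=[D,C,j,F,A,B]
After op 8 (rotate(+2)): offset=4, physical=[A,B,D,C,j,F], logical=[j,F,A,B,D,C]
After op 9 (replace(5, 'f')): offset=4, physical=[A,B,D,f,j,F], logical=[j,F,A,B,D,f]
After op 10 (rotate(+3)): offset=1, physical=[A,B,D,f,j,F], logical=[B,D,f,j,F,A]
After op 11 (rotate(-1)): offset=0, physical=[A,B,D,f,j,F], logical=[A,B,D,f,j,F]
After op 12 (rotate(+1)): offset=1, physical=[A,B,D,f,j,F], logical=[B,D,f,j,F,A]

Answer: f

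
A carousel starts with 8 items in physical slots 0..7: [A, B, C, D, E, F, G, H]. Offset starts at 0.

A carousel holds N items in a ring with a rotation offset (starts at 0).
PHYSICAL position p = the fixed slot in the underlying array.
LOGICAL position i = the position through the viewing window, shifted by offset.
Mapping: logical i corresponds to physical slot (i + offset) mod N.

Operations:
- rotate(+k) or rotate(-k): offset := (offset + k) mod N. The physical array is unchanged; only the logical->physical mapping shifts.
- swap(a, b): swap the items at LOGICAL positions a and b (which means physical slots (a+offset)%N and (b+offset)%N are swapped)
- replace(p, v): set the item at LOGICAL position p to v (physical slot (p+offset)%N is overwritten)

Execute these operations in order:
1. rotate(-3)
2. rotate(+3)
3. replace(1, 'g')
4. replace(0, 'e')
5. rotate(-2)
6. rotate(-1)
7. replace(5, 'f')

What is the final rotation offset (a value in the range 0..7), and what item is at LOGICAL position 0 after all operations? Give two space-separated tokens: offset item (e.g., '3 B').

Answer: 5 F

Derivation:
After op 1 (rotate(-3)): offset=5, physical=[A,B,C,D,E,F,G,H], logical=[F,G,H,A,B,C,D,E]
After op 2 (rotate(+3)): offset=0, physical=[A,B,C,D,E,F,G,H], logical=[A,B,C,D,E,F,G,H]
After op 3 (replace(1, 'g')): offset=0, physical=[A,g,C,D,E,F,G,H], logical=[A,g,C,D,E,F,G,H]
After op 4 (replace(0, 'e')): offset=0, physical=[e,g,C,D,E,F,G,H], logical=[e,g,C,D,E,F,G,H]
After op 5 (rotate(-2)): offset=6, physical=[e,g,C,D,E,F,G,H], logical=[G,H,e,g,C,D,E,F]
After op 6 (rotate(-1)): offset=5, physical=[e,g,C,D,E,F,G,H], logical=[F,G,H,e,g,C,D,E]
After op 7 (replace(5, 'f')): offset=5, physical=[e,g,f,D,E,F,G,H], logical=[F,G,H,e,g,f,D,E]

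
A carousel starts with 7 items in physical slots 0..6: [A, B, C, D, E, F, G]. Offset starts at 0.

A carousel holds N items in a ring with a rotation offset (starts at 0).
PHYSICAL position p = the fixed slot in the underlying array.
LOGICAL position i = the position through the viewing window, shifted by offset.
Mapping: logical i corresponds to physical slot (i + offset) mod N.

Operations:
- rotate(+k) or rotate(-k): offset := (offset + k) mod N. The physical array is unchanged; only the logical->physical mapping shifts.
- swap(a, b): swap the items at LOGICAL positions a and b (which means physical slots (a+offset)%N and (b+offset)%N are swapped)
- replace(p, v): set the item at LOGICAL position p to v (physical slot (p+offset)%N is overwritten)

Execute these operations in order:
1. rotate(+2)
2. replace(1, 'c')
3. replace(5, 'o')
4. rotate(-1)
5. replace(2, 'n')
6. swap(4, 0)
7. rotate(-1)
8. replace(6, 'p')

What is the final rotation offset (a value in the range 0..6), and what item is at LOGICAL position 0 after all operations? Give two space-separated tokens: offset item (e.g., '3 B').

After op 1 (rotate(+2)): offset=2, physical=[A,B,C,D,E,F,G], logical=[C,D,E,F,G,A,B]
After op 2 (replace(1, 'c')): offset=2, physical=[A,B,C,c,E,F,G], logical=[C,c,E,F,G,A,B]
After op 3 (replace(5, 'o')): offset=2, physical=[o,B,C,c,E,F,G], logical=[C,c,E,F,G,o,B]
After op 4 (rotate(-1)): offset=1, physical=[o,B,C,c,E,F,G], logical=[B,C,c,E,F,G,o]
After op 5 (replace(2, 'n')): offset=1, physical=[o,B,C,n,E,F,G], logical=[B,C,n,E,F,G,o]
After op 6 (swap(4, 0)): offset=1, physical=[o,F,C,n,E,B,G], logical=[F,C,n,E,B,G,o]
After op 7 (rotate(-1)): offset=0, physical=[o,F,C,n,E,B,G], logical=[o,F,C,n,E,B,G]
After op 8 (replace(6, 'p')): offset=0, physical=[o,F,C,n,E,B,p], logical=[o,F,C,n,E,B,p]

Answer: 0 o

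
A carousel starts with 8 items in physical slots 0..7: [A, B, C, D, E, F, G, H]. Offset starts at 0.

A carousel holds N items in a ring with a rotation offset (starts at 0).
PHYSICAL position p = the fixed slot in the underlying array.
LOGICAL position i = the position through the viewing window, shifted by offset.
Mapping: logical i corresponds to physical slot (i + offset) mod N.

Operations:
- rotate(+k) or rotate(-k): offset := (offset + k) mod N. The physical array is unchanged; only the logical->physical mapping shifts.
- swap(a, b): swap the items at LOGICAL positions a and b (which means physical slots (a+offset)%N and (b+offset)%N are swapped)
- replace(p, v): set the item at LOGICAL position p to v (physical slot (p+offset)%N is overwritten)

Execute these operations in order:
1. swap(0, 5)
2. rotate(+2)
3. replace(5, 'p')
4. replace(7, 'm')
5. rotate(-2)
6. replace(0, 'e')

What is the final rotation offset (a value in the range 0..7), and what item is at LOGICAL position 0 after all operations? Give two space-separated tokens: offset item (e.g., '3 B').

Answer: 0 e

Derivation:
After op 1 (swap(0, 5)): offset=0, physical=[F,B,C,D,E,A,G,H], logical=[F,B,C,D,E,A,G,H]
After op 2 (rotate(+2)): offset=2, physical=[F,B,C,D,E,A,G,H], logical=[C,D,E,A,G,H,F,B]
After op 3 (replace(5, 'p')): offset=2, physical=[F,B,C,D,E,A,G,p], logical=[C,D,E,A,G,p,F,B]
After op 4 (replace(7, 'm')): offset=2, physical=[F,m,C,D,E,A,G,p], logical=[C,D,E,A,G,p,F,m]
After op 5 (rotate(-2)): offset=0, physical=[F,m,C,D,E,A,G,p], logical=[F,m,C,D,E,A,G,p]
After op 6 (replace(0, 'e')): offset=0, physical=[e,m,C,D,E,A,G,p], logical=[e,m,C,D,E,A,G,p]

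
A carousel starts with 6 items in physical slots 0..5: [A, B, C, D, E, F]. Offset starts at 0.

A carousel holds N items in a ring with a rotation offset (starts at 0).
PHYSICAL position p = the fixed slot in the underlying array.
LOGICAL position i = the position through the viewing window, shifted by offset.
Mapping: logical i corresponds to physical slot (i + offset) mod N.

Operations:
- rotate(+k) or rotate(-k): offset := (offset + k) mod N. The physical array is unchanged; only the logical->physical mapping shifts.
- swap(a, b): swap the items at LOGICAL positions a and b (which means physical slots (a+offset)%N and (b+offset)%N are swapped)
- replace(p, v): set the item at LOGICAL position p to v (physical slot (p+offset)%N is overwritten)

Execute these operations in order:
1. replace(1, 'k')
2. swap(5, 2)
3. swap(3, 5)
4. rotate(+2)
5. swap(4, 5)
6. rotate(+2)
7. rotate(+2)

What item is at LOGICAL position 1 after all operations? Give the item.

After op 1 (replace(1, 'k')): offset=0, physical=[A,k,C,D,E,F], logical=[A,k,C,D,E,F]
After op 2 (swap(5, 2)): offset=0, physical=[A,k,F,D,E,C], logical=[A,k,F,D,E,C]
After op 3 (swap(3, 5)): offset=0, physical=[A,k,F,C,E,D], logical=[A,k,F,C,E,D]
After op 4 (rotate(+2)): offset=2, physical=[A,k,F,C,E,D], logical=[F,C,E,D,A,k]
After op 5 (swap(4, 5)): offset=2, physical=[k,A,F,C,E,D], logical=[F,C,E,D,k,A]
After op 6 (rotate(+2)): offset=4, physical=[k,A,F,C,E,D], logical=[E,D,k,A,F,C]
After op 7 (rotate(+2)): offset=0, physical=[k,A,F,C,E,D], logical=[k,A,F,C,E,D]

Answer: A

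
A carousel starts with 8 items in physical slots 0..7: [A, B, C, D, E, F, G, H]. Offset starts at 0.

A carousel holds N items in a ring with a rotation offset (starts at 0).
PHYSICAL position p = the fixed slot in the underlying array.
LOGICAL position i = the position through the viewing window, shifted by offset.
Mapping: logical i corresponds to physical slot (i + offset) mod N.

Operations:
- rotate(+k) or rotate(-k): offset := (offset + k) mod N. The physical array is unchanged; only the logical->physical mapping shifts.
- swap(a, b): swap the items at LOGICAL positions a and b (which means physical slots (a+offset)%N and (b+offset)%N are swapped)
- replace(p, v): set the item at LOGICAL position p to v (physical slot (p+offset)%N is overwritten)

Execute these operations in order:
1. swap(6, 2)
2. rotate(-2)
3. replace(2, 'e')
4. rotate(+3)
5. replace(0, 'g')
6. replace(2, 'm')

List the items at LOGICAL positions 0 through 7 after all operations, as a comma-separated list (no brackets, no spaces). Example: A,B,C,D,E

After op 1 (swap(6, 2)): offset=0, physical=[A,B,G,D,E,F,C,H], logical=[A,B,G,D,E,F,C,H]
After op 2 (rotate(-2)): offset=6, physical=[A,B,G,D,E,F,C,H], logical=[C,H,A,B,G,D,E,F]
After op 3 (replace(2, 'e')): offset=6, physical=[e,B,G,D,E,F,C,H], logical=[C,H,e,B,G,D,E,F]
After op 4 (rotate(+3)): offset=1, physical=[e,B,G,D,E,F,C,H], logical=[B,G,D,E,F,C,H,e]
After op 5 (replace(0, 'g')): offset=1, physical=[e,g,G,D,E,F,C,H], logical=[g,G,D,E,F,C,H,e]
After op 6 (replace(2, 'm')): offset=1, physical=[e,g,G,m,E,F,C,H], logical=[g,G,m,E,F,C,H,e]

Answer: g,G,m,E,F,C,H,e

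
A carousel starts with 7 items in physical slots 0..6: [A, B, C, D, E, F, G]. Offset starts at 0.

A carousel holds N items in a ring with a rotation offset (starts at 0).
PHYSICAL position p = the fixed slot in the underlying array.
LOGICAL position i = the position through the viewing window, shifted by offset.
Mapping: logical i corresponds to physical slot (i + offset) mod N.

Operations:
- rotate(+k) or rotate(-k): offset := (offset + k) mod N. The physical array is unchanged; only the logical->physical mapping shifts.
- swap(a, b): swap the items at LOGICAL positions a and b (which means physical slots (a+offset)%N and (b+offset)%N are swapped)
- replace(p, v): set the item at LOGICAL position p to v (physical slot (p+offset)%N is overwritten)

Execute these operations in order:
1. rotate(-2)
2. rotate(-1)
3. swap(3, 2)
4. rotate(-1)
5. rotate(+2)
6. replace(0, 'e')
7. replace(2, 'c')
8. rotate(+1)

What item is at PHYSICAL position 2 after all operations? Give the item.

After op 1 (rotate(-2)): offset=5, physical=[A,B,C,D,E,F,G], logical=[F,G,A,B,C,D,E]
After op 2 (rotate(-1)): offset=4, physical=[A,B,C,D,E,F,G], logical=[E,F,G,A,B,C,D]
After op 3 (swap(3, 2)): offset=4, physical=[G,B,C,D,E,F,A], logical=[E,F,A,G,B,C,D]
After op 4 (rotate(-1)): offset=3, physical=[G,B,C,D,E,F,A], logical=[D,E,F,A,G,B,C]
After op 5 (rotate(+2)): offset=5, physical=[G,B,C,D,E,F,A], logical=[F,A,G,B,C,D,E]
After op 6 (replace(0, 'e')): offset=5, physical=[G,B,C,D,E,e,A], logical=[e,A,G,B,C,D,E]
After op 7 (replace(2, 'c')): offset=5, physical=[c,B,C,D,E,e,A], logical=[e,A,c,B,C,D,E]
After op 8 (rotate(+1)): offset=6, physical=[c,B,C,D,E,e,A], logical=[A,c,B,C,D,E,e]

Answer: C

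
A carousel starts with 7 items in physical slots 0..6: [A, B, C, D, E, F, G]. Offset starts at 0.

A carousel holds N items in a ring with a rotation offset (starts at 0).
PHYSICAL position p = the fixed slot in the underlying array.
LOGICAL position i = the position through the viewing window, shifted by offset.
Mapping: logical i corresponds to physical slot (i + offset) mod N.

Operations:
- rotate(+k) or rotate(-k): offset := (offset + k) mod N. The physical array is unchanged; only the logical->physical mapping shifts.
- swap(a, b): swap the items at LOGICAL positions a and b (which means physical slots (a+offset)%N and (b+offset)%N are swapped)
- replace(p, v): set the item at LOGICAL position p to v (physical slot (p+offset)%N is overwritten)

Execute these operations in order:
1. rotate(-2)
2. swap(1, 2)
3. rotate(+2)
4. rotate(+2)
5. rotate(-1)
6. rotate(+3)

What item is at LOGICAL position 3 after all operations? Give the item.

After op 1 (rotate(-2)): offset=5, physical=[A,B,C,D,E,F,G], logical=[F,G,A,B,C,D,E]
After op 2 (swap(1, 2)): offset=5, physical=[G,B,C,D,E,F,A], logical=[F,A,G,B,C,D,E]
After op 3 (rotate(+2)): offset=0, physical=[G,B,C,D,E,F,A], logical=[G,B,C,D,E,F,A]
After op 4 (rotate(+2)): offset=2, physical=[G,B,C,D,E,F,A], logical=[C,D,E,F,A,G,B]
After op 5 (rotate(-1)): offset=1, physical=[G,B,C,D,E,F,A], logical=[B,C,D,E,F,A,G]
After op 6 (rotate(+3)): offset=4, physical=[G,B,C,D,E,F,A], logical=[E,F,A,G,B,C,D]

Answer: G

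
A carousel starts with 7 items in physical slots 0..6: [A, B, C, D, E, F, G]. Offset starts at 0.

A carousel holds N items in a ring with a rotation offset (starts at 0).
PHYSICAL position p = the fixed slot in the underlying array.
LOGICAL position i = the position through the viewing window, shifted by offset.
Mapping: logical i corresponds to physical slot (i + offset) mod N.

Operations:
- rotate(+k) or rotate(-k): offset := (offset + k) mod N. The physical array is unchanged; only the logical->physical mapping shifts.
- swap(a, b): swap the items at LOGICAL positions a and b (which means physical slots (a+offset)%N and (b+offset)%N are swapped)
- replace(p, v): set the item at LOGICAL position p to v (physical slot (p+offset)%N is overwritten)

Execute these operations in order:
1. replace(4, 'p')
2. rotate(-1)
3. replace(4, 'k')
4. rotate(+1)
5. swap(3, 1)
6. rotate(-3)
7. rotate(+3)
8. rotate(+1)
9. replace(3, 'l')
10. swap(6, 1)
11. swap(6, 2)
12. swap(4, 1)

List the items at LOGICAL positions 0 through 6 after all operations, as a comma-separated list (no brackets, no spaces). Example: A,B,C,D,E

After op 1 (replace(4, 'p')): offset=0, physical=[A,B,C,D,p,F,G], logical=[A,B,C,D,p,F,G]
After op 2 (rotate(-1)): offset=6, physical=[A,B,C,D,p,F,G], logical=[G,A,B,C,D,p,F]
After op 3 (replace(4, 'k')): offset=6, physical=[A,B,C,k,p,F,G], logical=[G,A,B,C,k,p,F]
After op 4 (rotate(+1)): offset=0, physical=[A,B,C,k,p,F,G], logical=[A,B,C,k,p,F,G]
After op 5 (swap(3, 1)): offset=0, physical=[A,k,C,B,p,F,G], logical=[A,k,C,B,p,F,G]
After op 6 (rotate(-3)): offset=4, physical=[A,k,C,B,p,F,G], logical=[p,F,G,A,k,C,B]
After op 7 (rotate(+3)): offset=0, physical=[A,k,C,B,p,F,G], logical=[A,k,C,B,p,F,G]
After op 8 (rotate(+1)): offset=1, physical=[A,k,C,B,p,F,G], logical=[k,C,B,p,F,G,A]
After op 9 (replace(3, 'l')): offset=1, physical=[A,k,C,B,l,F,G], logical=[k,C,B,l,F,G,A]
After op 10 (swap(6, 1)): offset=1, physical=[C,k,A,B,l,F,G], logical=[k,A,B,l,F,G,C]
After op 11 (swap(6, 2)): offset=1, physical=[B,k,A,C,l,F,G], logical=[k,A,C,l,F,G,B]
After op 12 (swap(4, 1)): offset=1, physical=[B,k,F,C,l,A,G], logical=[k,F,C,l,A,G,B]

Answer: k,F,C,l,A,G,B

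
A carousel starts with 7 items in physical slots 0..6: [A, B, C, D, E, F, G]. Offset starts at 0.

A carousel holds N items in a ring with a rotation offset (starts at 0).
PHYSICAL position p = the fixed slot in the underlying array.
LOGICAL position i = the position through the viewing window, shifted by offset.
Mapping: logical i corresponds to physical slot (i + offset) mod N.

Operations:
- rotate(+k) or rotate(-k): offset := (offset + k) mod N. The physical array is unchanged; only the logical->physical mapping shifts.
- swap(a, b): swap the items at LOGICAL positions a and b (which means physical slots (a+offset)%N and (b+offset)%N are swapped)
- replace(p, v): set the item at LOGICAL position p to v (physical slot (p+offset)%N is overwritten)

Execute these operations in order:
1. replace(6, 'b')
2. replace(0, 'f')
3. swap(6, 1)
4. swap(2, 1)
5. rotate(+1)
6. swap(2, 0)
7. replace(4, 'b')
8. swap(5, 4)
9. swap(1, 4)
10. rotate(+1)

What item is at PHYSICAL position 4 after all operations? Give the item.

After op 1 (replace(6, 'b')): offset=0, physical=[A,B,C,D,E,F,b], logical=[A,B,C,D,E,F,b]
After op 2 (replace(0, 'f')): offset=0, physical=[f,B,C,D,E,F,b], logical=[f,B,C,D,E,F,b]
After op 3 (swap(6, 1)): offset=0, physical=[f,b,C,D,E,F,B], logical=[f,b,C,D,E,F,B]
After op 4 (swap(2, 1)): offset=0, physical=[f,C,b,D,E,F,B], logical=[f,C,b,D,E,F,B]
After op 5 (rotate(+1)): offset=1, physical=[f,C,b,D,E,F,B], logical=[C,b,D,E,F,B,f]
After op 6 (swap(2, 0)): offset=1, physical=[f,D,b,C,E,F,B], logical=[D,b,C,E,F,B,f]
After op 7 (replace(4, 'b')): offset=1, physical=[f,D,b,C,E,b,B], logical=[D,b,C,E,b,B,f]
After op 8 (swap(5, 4)): offset=1, physical=[f,D,b,C,E,B,b], logical=[D,b,C,E,B,b,f]
After op 9 (swap(1, 4)): offset=1, physical=[f,D,B,C,E,b,b], logical=[D,B,C,E,b,b,f]
After op 10 (rotate(+1)): offset=2, physical=[f,D,B,C,E,b,b], logical=[B,C,E,b,b,f,D]

Answer: E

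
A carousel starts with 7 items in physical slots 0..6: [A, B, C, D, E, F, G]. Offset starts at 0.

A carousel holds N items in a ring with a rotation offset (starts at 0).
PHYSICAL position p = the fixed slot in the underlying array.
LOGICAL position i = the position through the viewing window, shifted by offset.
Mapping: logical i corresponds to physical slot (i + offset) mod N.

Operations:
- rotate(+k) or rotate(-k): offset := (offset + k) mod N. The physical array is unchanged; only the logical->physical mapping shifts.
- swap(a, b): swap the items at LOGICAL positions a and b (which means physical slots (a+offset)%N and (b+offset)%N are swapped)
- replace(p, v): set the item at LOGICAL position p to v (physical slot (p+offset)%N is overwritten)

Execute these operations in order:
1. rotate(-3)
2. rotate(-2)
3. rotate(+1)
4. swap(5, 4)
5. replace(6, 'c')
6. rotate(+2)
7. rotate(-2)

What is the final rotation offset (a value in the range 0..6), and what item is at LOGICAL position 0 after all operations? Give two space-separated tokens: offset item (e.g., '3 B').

After op 1 (rotate(-3)): offset=4, physical=[A,B,C,D,E,F,G], logical=[E,F,G,A,B,C,D]
After op 2 (rotate(-2)): offset=2, physical=[A,B,C,D,E,F,G], logical=[C,D,E,F,G,A,B]
After op 3 (rotate(+1)): offset=3, physical=[A,B,C,D,E,F,G], logical=[D,E,F,G,A,B,C]
After op 4 (swap(5, 4)): offset=3, physical=[B,A,C,D,E,F,G], logical=[D,E,F,G,B,A,C]
After op 5 (replace(6, 'c')): offset=3, physical=[B,A,c,D,E,F,G], logical=[D,E,F,G,B,A,c]
After op 6 (rotate(+2)): offset=5, physical=[B,A,c,D,E,F,G], logical=[F,G,B,A,c,D,E]
After op 7 (rotate(-2)): offset=3, physical=[B,A,c,D,E,F,G], logical=[D,E,F,G,B,A,c]

Answer: 3 D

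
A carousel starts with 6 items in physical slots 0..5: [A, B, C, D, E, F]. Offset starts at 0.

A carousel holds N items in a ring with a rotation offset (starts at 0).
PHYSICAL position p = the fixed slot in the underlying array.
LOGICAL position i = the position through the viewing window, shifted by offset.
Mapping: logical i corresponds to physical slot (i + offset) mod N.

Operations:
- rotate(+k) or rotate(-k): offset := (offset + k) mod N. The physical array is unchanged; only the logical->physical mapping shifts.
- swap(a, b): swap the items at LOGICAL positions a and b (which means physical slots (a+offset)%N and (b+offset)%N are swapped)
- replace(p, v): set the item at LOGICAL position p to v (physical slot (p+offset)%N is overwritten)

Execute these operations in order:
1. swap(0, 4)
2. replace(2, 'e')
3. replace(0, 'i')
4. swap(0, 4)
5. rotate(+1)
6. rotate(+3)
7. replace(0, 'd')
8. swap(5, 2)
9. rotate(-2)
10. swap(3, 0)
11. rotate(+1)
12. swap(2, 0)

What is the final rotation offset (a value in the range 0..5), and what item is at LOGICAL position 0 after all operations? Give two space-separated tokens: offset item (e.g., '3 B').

After op 1 (swap(0, 4)): offset=0, physical=[E,B,C,D,A,F], logical=[E,B,C,D,A,F]
After op 2 (replace(2, 'e')): offset=0, physical=[E,B,e,D,A,F], logical=[E,B,e,D,A,F]
After op 3 (replace(0, 'i')): offset=0, physical=[i,B,e,D,A,F], logical=[i,B,e,D,A,F]
After op 4 (swap(0, 4)): offset=0, physical=[A,B,e,D,i,F], logical=[A,B,e,D,i,F]
After op 5 (rotate(+1)): offset=1, physical=[A,B,e,D,i,F], logical=[B,e,D,i,F,A]
After op 6 (rotate(+3)): offset=4, physical=[A,B,e,D,i,F], logical=[i,F,A,B,e,D]
After op 7 (replace(0, 'd')): offset=4, physical=[A,B,e,D,d,F], logical=[d,F,A,B,e,D]
After op 8 (swap(5, 2)): offset=4, physical=[D,B,e,A,d,F], logical=[d,F,D,B,e,A]
After op 9 (rotate(-2)): offset=2, physical=[D,B,e,A,d,F], logical=[e,A,d,F,D,B]
After op 10 (swap(3, 0)): offset=2, physical=[D,B,F,A,d,e], logical=[F,A,d,e,D,B]
After op 11 (rotate(+1)): offset=3, physical=[D,B,F,A,d,e], logical=[A,d,e,D,B,F]
After op 12 (swap(2, 0)): offset=3, physical=[D,B,F,e,d,A], logical=[e,d,A,D,B,F]

Answer: 3 e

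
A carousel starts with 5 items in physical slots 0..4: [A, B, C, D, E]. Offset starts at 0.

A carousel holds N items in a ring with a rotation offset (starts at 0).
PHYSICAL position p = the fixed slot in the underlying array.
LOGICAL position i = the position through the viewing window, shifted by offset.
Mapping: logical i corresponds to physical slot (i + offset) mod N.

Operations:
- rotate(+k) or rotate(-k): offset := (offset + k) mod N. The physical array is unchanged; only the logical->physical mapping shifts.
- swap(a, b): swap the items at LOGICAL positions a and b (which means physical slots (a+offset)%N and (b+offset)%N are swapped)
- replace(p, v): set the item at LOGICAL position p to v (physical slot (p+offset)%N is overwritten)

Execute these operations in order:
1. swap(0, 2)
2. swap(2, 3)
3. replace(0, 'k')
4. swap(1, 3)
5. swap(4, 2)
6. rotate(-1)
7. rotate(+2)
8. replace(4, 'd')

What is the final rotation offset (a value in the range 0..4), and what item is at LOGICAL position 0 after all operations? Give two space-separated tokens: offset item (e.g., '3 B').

After op 1 (swap(0, 2)): offset=0, physical=[C,B,A,D,E], logical=[C,B,A,D,E]
After op 2 (swap(2, 3)): offset=0, physical=[C,B,D,A,E], logical=[C,B,D,A,E]
After op 3 (replace(0, 'k')): offset=0, physical=[k,B,D,A,E], logical=[k,B,D,A,E]
After op 4 (swap(1, 3)): offset=0, physical=[k,A,D,B,E], logical=[k,A,D,B,E]
After op 5 (swap(4, 2)): offset=0, physical=[k,A,E,B,D], logical=[k,A,E,B,D]
After op 6 (rotate(-1)): offset=4, physical=[k,A,E,B,D], logical=[D,k,A,E,B]
After op 7 (rotate(+2)): offset=1, physical=[k,A,E,B,D], logical=[A,E,B,D,k]
After op 8 (replace(4, 'd')): offset=1, physical=[d,A,E,B,D], logical=[A,E,B,D,d]

Answer: 1 A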